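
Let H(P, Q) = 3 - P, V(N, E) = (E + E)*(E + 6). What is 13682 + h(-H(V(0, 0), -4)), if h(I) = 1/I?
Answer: 41045/3 ≈ 13682.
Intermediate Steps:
V(N, E) = 2*E*(6 + E) (V(N, E) = (2*E)*(6 + E) = 2*E*(6 + E))
13682 + h(-H(V(0, 0), -4)) = 13682 + 1/(-(3 - 2*0*(6 + 0))) = 13682 + 1/(-(3 - 2*0*6)) = 13682 + 1/(-(3 - 1*0)) = 13682 + 1/(-(3 + 0)) = 13682 + 1/(-1*3) = 13682 + 1/(-3) = 13682 - ⅓ = 41045/3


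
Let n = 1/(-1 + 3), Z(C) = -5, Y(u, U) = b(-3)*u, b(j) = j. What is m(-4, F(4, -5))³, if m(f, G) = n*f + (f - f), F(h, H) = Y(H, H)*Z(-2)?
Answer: -8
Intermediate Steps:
Y(u, U) = -3*u
F(h, H) = 15*H (F(h, H) = -3*H*(-5) = 15*H)
n = ½ (n = 1/2 = ½ ≈ 0.50000)
m(f, G) = f/2 (m(f, G) = f/2 + (f - f) = f/2 + 0 = f/2)
m(-4, F(4, -5))³ = ((½)*(-4))³ = (-2)³ = -8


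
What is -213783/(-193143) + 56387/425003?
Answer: 33916390230/27362118143 ≈ 1.2395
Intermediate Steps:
-213783/(-193143) + 56387/425003 = -213783*(-1/193143) + 56387*(1/425003) = 71261/64381 + 56387/425003 = 33916390230/27362118143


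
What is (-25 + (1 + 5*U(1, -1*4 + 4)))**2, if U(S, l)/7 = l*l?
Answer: 576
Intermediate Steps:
U(S, l) = 7*l**2 (U(S, l) = 7*(l*l) = 7*l**2)
(-25 + (1 + 5*U(1, -1*4 + 4)))**2 = (-25 + (1 + 5*(7*(-1*4 + 4)**2)))**2 = (-25 + (1 + 5*(7*(-4 + 4)**2)))**2 = (-25 + (1 + 5*(7*0**2)))**2 = (-25 + (1 + 5*(7*0)))**2 = (-25 + (1 + 5*0))**2 = (-25 + (1 + 0))**2 = (-25 + 1)**2 = (-24)**2 = 576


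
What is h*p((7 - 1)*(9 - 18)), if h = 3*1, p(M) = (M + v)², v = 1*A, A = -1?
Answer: 9075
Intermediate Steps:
v = -1 (v = 1*(-1) = -1)
p(M) = (-1 + M)² (p(M) = (M - 1)² = (-1 + M)²)
h = 3
h*p((7 - 1)*(9 - 18)) = 3*(-1 + (7 - 1)*(9 - 18))² = 3*(-1 + 6*(-9))² = 3*(-1 - 54)² = 3*(-55)² = 3*3025 = 9075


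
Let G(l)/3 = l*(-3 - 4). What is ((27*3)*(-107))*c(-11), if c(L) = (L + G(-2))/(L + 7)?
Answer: 268677/4 ≈ 67169.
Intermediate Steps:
G(l) = -21*l (G(l) = 3*(l*(-3 - 4)) = 3*(l*(-7)) = 3*(-7*l) = -21*l)
c(L) = (42 + L)/(7 + L) (c(L) = (L - 21*(-2))/(L + 7) = (L + 42)/(7 + L) = (42 + L)/(7 + L))
((27*3)*(-107))*c(-11) = ((27*3)*(-107))*((42 - 11)/(7 - 11)) = (81*(-107))*(31/(-4)) = -(-8667)*31/4 = -8667*(-31/4) = 268677/4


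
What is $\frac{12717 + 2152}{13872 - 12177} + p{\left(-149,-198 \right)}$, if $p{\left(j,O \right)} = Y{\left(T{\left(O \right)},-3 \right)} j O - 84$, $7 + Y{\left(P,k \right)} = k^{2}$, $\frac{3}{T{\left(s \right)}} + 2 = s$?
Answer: $\frac{99884269}{1695} \approx 58929.0$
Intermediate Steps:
$T{\left(s \right)} = \frac{3}{-2 + s}$
$Y{\left(P,k \right)} = -7 + k^{2}$
$p{\left(j,O \right)} = -84 + 2 O j$ ($p{\left(j,O \right)} = \left(-7 + \left(-3\right)^{2}\right) j O - 84 = \left(-7 + 9\right) j O - 84 = 2 j O - 84 = 2 O j - 84 = -84 + 2 O j$)
$\frac{12717 + 2152}{13872 - 12177} + p{\left(-149,-198 \right)} = \frac{12717 + 2152}{13872 - 12177} - \left(84 + 396 \left(-149\right)\right) = \frac{14869}{1695} + \left(-84 + 59004\right) = 14869 \cdot \frac{1}{1695} + 58920 = \frac{14869}{1695} + 58920 = \frac{99884269}{1695}$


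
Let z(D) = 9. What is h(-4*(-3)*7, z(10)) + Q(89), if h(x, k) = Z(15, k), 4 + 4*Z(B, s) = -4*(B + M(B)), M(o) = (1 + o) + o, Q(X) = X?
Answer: 42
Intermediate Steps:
M(o) = 1 + 2*o
Z(B, s) = -2 - 3*B (Z(B, s) = -1 + (-4*(B + (1 + 2*B)))/4 = -1 + (-4*(1 + 3*B))/4 = -1 + (-4 - 12*B)/4 = -1 + (-1 - 3*B) = -2 - 3*B)
h(x, k) = -47 (h(x, k) = -2 - 3*15 = -2 - 45 = -47)
h(-4*(-3)*7, z(10)) + Q(89) = -47 + 89 = 42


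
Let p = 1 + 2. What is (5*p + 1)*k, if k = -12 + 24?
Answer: 192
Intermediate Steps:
k = 12
p = 3
(5*p + 1)*k = (5*3 + 1)*12 = (15 + 1)*12 = 16*12 = 192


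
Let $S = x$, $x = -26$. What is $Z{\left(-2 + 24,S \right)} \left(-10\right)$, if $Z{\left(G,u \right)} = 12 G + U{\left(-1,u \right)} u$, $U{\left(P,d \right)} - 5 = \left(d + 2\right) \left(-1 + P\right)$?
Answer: $11140$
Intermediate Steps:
$U{\left(P,d \right)} = 5 + \left(-1 + P\right) \left(2 + d\right)$ ($U{\left(P,d \right)} = 5 + \left(d + 2\right) \left(-1 + P\right) = 5 + \left(2 + d\right) \left(-1 + P\right) = 5 + \left(-1 + P\right) \left(2 + d\right)$)
$S = -26$
$Z{\left(G,u \right)} = 12 G + u \left(1 - 2 u\right)$ ($Z{\left(G,u \right)} = 12 G + \left(3 - u + 2 \left(-1\right) - u\right) u = 12 G + \left(3 - u - 2 - u\right) u = 12 G + \left(1 - 2 u\right) u = 12 G + u \left(1 - 2 u\right)$)
$Z{\left(-2 + 24,S \right)} \left(-10\right) = \left(12 \left(-2 + 24\right) - - 26 \left(-1 + 2 \left(-26\right)\right)\right) \left(-10\right) = \left(12 \cdot 22 - - 26 \left(-1 - 52\right)\right) \left(-10\right) = \left(264 - \left(-26\right) \left(-53\right)\right) \left(-10\right) = \left(264 - 1378\right) \left(-10\right) = \left(-1114\right) \left(-10\right) = 11140$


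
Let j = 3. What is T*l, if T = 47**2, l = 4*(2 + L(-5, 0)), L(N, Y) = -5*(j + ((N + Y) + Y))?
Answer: 106032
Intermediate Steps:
L(N, Y) = -15 - 10*Y - 5*N (L(N, Y) = -5*(3 + ((N + Y) + Y)) = -5*(3 + (N + 2*Y)) = -5*(3 + N + 2*Y) = -15 - 10*Y - 5*N)
l = 48 (l = 4*(2 + (-15 - 10*0 - 5*(-5))) = 4*(2 + (-15 + 0 + 25)) = 4*(2 + 10) = 4*12 = 48)
T = 2209
T*l = 2209*48 = 106032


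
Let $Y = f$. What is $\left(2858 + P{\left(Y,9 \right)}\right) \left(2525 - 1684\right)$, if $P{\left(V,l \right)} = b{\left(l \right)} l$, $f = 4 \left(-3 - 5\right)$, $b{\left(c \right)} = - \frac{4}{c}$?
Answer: $2400214$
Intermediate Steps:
$f = -32$ ($f = 4 \left(-8\right) = -32$)
$Y = -32$
$P{\left(V,l \right)} = -4$ ($P{\left(V,l \right)} = - \frac{4}{l} l = -4$)
$\left(2858 + P{\left(Y,9 \right)}\right) \left(2525 - 1684\right) = \left(2858 - 4\right) \left(2525 - 1684\right) = 2854 \cdot 841 = 2400214$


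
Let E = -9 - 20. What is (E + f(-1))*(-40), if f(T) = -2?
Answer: 1240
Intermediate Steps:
E = -29
(E + f(-1))*(-40) = (-29 - 2)*(-40) = -31*(-40) = 1240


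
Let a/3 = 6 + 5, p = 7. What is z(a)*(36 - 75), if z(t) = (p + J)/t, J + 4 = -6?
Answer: 39/11 ≈ 3.5455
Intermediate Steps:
J = -10 (J = -4 - 6 = -10)
a = 33 (a = 3*(6 + 5) = 3*11 = 33)
z(t) = -3/t (z(t) = (7 - 10)/t = -3/t)
z(a)*(36 - 75) = (-3/33)*(36 - 75) = -3*1/33*(-39) = -1/11*(-39) = 39/11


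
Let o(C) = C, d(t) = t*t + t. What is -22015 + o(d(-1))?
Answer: -22015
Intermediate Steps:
d(t) = t + t**2 (d(t) = t**2 + t = t + t**2)
-22015 + o(d(-1)) = -22015 - (1 - 1) = -22015 - 1*0 = -22015 + 0 = -22015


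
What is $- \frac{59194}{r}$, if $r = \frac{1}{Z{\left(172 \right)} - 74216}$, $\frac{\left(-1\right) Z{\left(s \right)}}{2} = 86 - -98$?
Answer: $4414925296$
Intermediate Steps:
$Z{\left(s \right)} = -368$ ($Z{\left(s \right)} = - 2 \left(86 - -98\right) = - 2 \left(86 + 98\right) = \left(-2\right) 184 = -368$)
$r = - \frac{1}{74584}$ ($r = \frac{1}{-368 - 74216} = \frac{1}{-74584} = - \frac{1}{74584} \approx -1.3408 \cdot 10^{-5}$)
$- \frac{59194}{r} = - \frac{59194}{- \frac{1}{74584}} = \left(-59194\right) \left(-74584\right) = 4414925296$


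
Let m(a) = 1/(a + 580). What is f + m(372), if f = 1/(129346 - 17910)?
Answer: 28097/26521768 ≈ 0.0010594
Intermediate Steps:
m(a) = 1/(580 + a)
f = 1/111436 ≈ 8.9738e-6
f + m(372) = 1/111436 + 1/(580 + 372) = 1/111436 + 1/952 = 28097/26521768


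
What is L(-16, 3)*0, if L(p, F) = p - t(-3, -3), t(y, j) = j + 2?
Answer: 0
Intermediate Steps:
t(y, j) = 2 + j
L(p, F) = 1 + p (L(p, F) = p - (2 - 3) = p - 1*(-1) = p + 1 = 1 + p)
L(-16, 3)*0 = (1 - 16)*0 = -15*0 = 0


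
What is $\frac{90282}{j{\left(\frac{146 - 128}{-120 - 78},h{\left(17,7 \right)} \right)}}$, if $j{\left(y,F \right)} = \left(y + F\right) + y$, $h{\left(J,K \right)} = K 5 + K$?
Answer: $\frac{496551}{230} \approx 2158.9$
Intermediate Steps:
$h{\left(J,K \right)} = 6 K$ ($h{\left(J,K \right)} = 5 K + K = 6 K$)
$j{\left(y,F \right)} = F + 2 y$ ($j{\left(y,F \right)} = \left(F + y\right) + y = F + 2 y$)
$\frac{90282}{j{\left(\frac{146 - 128}{-120 - 78},h{\left(17,7 \right)} \right)}} = \frac{90282}{6 \cdot 7 + 2 \frac{146 - 128}{-120 - 78}} = \frac{90282}{42 + 2 \frac{18}{-198}} = \frac{90282}{42 + 2 \cdot 18 \left(- \frac{1}{198}\right)} = \frac{90282}{42 + 2 \left(- \frac{1}{11}\right)} = \frac{90282}{42 - \frac{2}{11}} = \frac{90282}{\frac{460}{11}} = 90282 \cdot \frac{11}{460} = \frac{496551}{230}$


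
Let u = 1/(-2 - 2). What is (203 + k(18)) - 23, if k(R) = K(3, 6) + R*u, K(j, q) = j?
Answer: 357/2 ≈ 178.50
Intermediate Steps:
u = -¼ (u = 1/(-4) = -¼ ≈ -0.25000)
k(R) = 3 - R/4 (k(R) = 3 + R*(-¼) = 3 - R/4)
(203 + k(18)) - 23 = (203 + (3 - ¼*18)) - 23 = (203 + (3 - 9/2)) - 23 = (203 - 3/2) - 23 = 403/2 - 23 = 357/2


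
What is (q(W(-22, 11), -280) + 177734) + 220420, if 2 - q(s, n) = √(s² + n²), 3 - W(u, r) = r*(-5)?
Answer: 398156 - 2*√20441 ≈ 3.9787e+5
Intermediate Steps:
W(u, r) = 3 + 5*r (W(u, r) = 3 - r*(-5) = 3 - (-5)*r = 3 + 5*r)
q(s, n) = 2 - √(n² + s²) (q(s, n) = 2 - √(s² + n²) = 2 - √(n² + s²))
(q(W(-22, 11), -280) + 177734) + 220420 = ((2 - √((-280)² + (3 + 5*11)²)) + 177734) + 220420 = ((2 - √(78400 + (3 + 55)²)) + 177734) + 220420 = ((2 - √(78400 + 58²)) + 177734) + 220420 = ((2 - √(78400 + 3364)) + 177734) + 220420 = ((2 - √81764) + 177734) + 220420 = ((2 - 2*√20441) + 177734) + 220420 = (177736 - 2*√20441) + 220420 = 398156 - 2*√20441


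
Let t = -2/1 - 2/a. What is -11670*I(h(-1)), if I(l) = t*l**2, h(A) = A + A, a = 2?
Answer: 140040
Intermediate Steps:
h(A) = 2*A
t = -3 (t = -2/1 - 2/2 = -2*1 - 2*1/2 = -2 - 1 = -3)
I(l) = -3*l**2
-11670*I(h(-1)) = -(-35010)*(2*(-1))**2 = -(-35010)*(-2)**2 = -(-35010)*4 = -11670*(-12) = 140040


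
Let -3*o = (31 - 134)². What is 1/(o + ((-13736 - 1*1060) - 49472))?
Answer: -3/203413 ≈ -1.4748e-5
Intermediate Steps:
o = -10609/3 (o = -(31 - 134)²/3 = -⅓*(-103)² = -⅓*10609 = -10609/3 ≈ -3536.3)
1/(o + ((-13736 - 1*1060) - 49472)) = 1/(-10609/3 + ((-13736 - 1*1060) - 49472)) = 1/(-10609/3 + ((-13736 - 1060) - 49472)) = 1/(-10609/3 + (-14796 - 49472)) = 1/(-10609/3 - 64268) = 1/(-203413/3) = -3/203413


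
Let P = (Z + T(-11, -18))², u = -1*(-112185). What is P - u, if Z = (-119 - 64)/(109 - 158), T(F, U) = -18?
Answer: -268867584/2401 ≈ -1.1198e+5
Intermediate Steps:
Z = 183/49 (Z = -183/(-49) = -183*(-1/49) = 183/49 ≈ 3.7347)
u = 112185
P = 488601/2401 (P = (183/49 - 18)² = (-699/49)² = 488601/2401 ≈ 203.50)
P - u = 488601/2401 - 1*112185 = 488601/2401 - 112185 = -268867584/2401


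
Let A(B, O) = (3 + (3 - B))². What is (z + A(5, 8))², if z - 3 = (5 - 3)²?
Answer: 64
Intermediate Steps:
A(B, O) = (6 - B)²
z = 7 (z = 3 + (5 - 3)² = 3 + 2² = 3 + 4 = 7)
(z + A(5, 8))² = (7 + (-6 + 5)²)² = (7 + (-1)²)² = (7 + 1)² = 8² = 64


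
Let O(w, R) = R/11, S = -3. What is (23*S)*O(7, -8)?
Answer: 552/11 ≈ 50.182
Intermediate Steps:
O(w, R) = R/11 (O(w, R) = R*(1/11) = R/11)
(23*S)*O(7, -8) = (23*(-3))*((1/11)*(-8)) = -69*(-8/11) = 552/11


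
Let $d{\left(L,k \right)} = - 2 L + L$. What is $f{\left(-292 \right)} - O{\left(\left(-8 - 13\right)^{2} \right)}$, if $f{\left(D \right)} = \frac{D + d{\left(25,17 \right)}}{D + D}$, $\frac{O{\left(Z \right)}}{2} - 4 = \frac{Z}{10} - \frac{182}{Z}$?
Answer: $- \frac{17445257}{183960} \approx -94.832$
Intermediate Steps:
$d{\left(L,k \right)} = - L$
$O{\left(Z \right)} = 8 - \frac{364}{Z} + \frac{Z}{5}$ ($O{\left(Z \right)} = 8 + 2 \left(\frac{Z}{10} - \frac{182}{Z}\right) = 8 + 2 \left(- \frac{182}{Z} + \frac{Z}{10}\right) = 8 + \left(- \frac{364}{Z} + \frac{Z}{5}\right) = 8 - \frac{364}{Z} + \frac{Z}{5}$)
$f{\left(D \right)} = \frac{-25 + D}{2 D}$ ($f{\left(D \right)} = \frac{D - 25}{D + D} = \frac{D - 25}{2 D} = \left(-25 + D\right) \frac{1}{2 D} = \frac{-25 + D}{2 D}$)
$f{\left(-292 \right)} - O{\left(\left(-8 - 13\right)^{2} \right)} = \frac{-25 - 292}{2 \left(-292\right)} - \left(8 - \frac{364}{\left(-8 - 13\right)^{2}} + \frac{\left(-8 - 13\right)^{2}}{5}\right) = \frac{1}{2} \left(- \frac{1}{292}\right) \left(-317\right) - \left(8 - \frac{364}{\left(-21\right)^{2}} + \frac{\left(-21\right)^{2}}{5}\right) = \frac{317}{584} - \left(8 - \frac{364}{441} + \frac{1}{5} \cdot 441\right) = \frac{317}{584} - \left(8 - \frac{52}{63} + \frac{441}{5}\right) = \frac{317}{584} - \frac{30043}{315} = - \frac{17445257}{183960}$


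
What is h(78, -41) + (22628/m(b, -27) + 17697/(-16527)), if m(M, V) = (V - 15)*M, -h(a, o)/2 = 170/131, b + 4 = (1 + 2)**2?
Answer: -1206126893/10825185 ≈ -111.42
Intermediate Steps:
b = 5 (b = -4 + (1 + 2)**2 = -4 + 3**2 = -4 + 9 = 5)
h(a, o) = -340/131
m(M, V) = M*(-15 + V) (m(M, V) = (-15 + V)*M = M*(-15 + V))
h(78, -41) + (22628/m(b, -27) + 17697/(-16527)) = -340/131 + (22628/((5*(-15 - 27))) + 17697/(-16527)) = -340/131 + (22628/((5*(-42))) + 17697*(-1/16527)) = -340/131 + (22628/(-210) - 5899/5509) = -340/131 + (22628*(-1/210) - 5899/5509) = -340/131 + (-11314/105 - 5899/5509) = -340/131 - 8992603/82635 = -1206126893/10825185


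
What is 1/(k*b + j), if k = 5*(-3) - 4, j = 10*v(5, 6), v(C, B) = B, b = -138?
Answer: 1/2682 ≈ 0.00037286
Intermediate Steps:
j = 60 (j = 10*6 = 60)
k = -19 (k = -15 - 4 = -19)
1/(k*b + j) = 1/(-19*(-138) + 60) = 1/(2622 + 60) = 1/2682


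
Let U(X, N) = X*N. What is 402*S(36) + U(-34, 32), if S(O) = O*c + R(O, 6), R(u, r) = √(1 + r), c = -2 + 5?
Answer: 42328 + 402*√7 ≈ 43392.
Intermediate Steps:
U(X, N) = N*X
c = 3
S(O) = √7 + 3*O (S(O) = O*3 + √(1 + 6) = 3*O + √7 = √7 + 3*O)
402*S(36) + U(-34, 32) = 402*(√7 + 3*36) + 32*(-34) = 402*(√7 + 108) - 1088 = 402*(108 + √7) - 1088 = (43416 + 402*√7) - 1088 = 42328 + 402*√7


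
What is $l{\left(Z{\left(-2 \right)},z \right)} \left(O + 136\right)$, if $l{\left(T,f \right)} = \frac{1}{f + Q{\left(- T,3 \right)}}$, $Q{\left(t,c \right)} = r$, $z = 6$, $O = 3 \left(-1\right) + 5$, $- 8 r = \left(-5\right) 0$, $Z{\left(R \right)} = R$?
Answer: $23$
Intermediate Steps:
$r = 0$ ($r = - \frac{\left(-5\right) 0}{8} = \left(- \frac{1}{8}\right) 0 = 0$)
$O = 2$ ($O = -3 + 5 = 2$)
$Q{\left(t,c \right)} = 0$
$l{\left(T,f \right)} = \frac{1}{f}$ ($l{\left(T,f \right)} = \frac{1}{f + 0} = \frac{1}{f}$)
$l{\left(Z{\left(-2 \right)},z \right)} \left(O + 136\right) = \frac{2 + 136}{6} = \frac{1}{6} \cdot 138 = 23$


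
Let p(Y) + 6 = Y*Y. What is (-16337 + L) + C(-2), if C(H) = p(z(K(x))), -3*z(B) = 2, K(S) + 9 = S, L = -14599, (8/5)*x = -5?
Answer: -278474/9 ≈ -30942.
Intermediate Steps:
x = -25/8 (x = (5/8)*(-5) = -25/8 ≈ -3.1250)
K(S) = -9 + S
z(B) = -⅔ (z(B) = -⅓*2 = -⅔)
p(Y) = -6 + Y² (p(Y) = -6 + Y*Y = -6 + Y²)
C(H) = -50/9 (C(H) = -6 + (-⅔)² = -6 + 4/9 = -50/9)
(-16337 + L) + C(-2) = (-16337 - 14599) - 50/9 = -30936 - 50/9 = -278474/9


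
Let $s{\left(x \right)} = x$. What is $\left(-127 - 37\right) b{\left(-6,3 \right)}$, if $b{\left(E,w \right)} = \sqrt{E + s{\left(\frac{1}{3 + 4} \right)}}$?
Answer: $- \frac{164 i \sqrt{287}}{7} \approx - 396.91 i$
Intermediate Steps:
$b{\left(E,w \right)} = \sqrt{\frac{1}{7} + E}$ ($b{\left(E,w \right)} = \sqrt{E + \frac{1}{3 + 4}} = \sqrt{E + \frac{1}{7}} = \sqrt{\frac{1}{7} + E}$)
$\left(-127 - 37\right) b{\left(-6,3 \right)} = \left(-127 - 37\right) \frac{\sqrt{7 + 49 \left(-6\right)}}{7} = - 164 \frac{\sqrt{7 - 294}}{7} = - 164 \frac{\sqrt{-287}}{7} = - 164 \frac{i \sqrt{287}}{7} = - \frac{164 i \sqrt{287}}{7}$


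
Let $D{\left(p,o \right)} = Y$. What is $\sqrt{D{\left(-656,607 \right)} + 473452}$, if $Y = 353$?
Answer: $3 \sqrt{52645} \approx 688.33$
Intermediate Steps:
$D{\left(p,o \right)} = 353$
$\sqrt{D{\left(-656,607 \right)} + 473452} = \sqrt{353 + 473452} = \sqrt{473805} = 3 \sqrt{52645}$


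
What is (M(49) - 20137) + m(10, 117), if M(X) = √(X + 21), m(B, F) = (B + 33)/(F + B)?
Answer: -2557356/127 + √70 ≈ -20128.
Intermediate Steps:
m(B, F) = (33 + B)/(B + F)
M(X) = √(21 + X)
(M(49) - 20137) + m(10, 117) = (√(21 + 49) - 20137) + (33 + 10)/(10 + 117) = (√70 - 20137) + 43/127 = (-20137 + √70) + (1/127)*43 = (-20137 + √70) + 43/127 = -2557356/127 + √70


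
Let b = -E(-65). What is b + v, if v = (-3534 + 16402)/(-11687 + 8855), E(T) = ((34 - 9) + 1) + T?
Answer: 24395/708 ≈ 34.456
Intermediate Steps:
E(T) = 26 + T (E(T) = (25 + 1) + T = 26 + T)
v = -3217/708 (v = 12868/(-2832) = 12868*(-1/2832) = -3217/708 ≈ -4.5438)
b = 39 (b = -(26 - 65) = -1*(-39) = 39)
b + v = 39 - 3217/708 = 24395/708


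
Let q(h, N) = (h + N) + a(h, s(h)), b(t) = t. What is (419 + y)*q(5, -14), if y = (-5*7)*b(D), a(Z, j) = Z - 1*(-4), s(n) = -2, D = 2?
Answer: 0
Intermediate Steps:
a(Z, j) = 4 + Z (a(Z, j) = Z + 4 = 4 + Z)
q(h, N) = 4 + N + 2*h (q(h, N) = (h + N) + (4 + h) = (N + h) + (4 + h) = 4 + N + 2*h)
y = -70 (y = -5*7*2 = -35*2 = -70)
(419 + y)*q(5, -14) = (419 - 70)*(4 - 14 + 2*5) = 349*(4 - 14 + 10) = 349*0 = 0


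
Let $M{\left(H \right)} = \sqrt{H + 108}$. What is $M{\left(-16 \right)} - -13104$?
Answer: $13104 + 2 \sqrt{23} \approx 13114.0$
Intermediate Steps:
$M{\left(H \right)} = \sqrt{108 + H}$
$M{\left(-16 \right)} - -13104 = \sqrt{108 - 16} - -13104 = \sqrt{92} + 13104 = 2 \sqrt{23} + 13104 = 13104 + 2 \sqrt{23}$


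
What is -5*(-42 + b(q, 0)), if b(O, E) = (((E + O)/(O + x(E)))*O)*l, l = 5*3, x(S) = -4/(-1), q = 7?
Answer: -1365/11 ≈ -124.09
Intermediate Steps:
x(S) = 4 (x(S) = -4*(-1) = 4)
l = 15
b(O, E) = 15*O*(E + O)/(4 + O) (b(O, E) = (((E + O)/(O + 4))*O)*15 = (((E + O)/(4 + O))*O)*15 = (O*(E + O)/(4 + O))*15 = 15*O*(E + O)/(4 + O))
-5*(-42 + b(q, 0)) = -5*(-42 + 15*7*(0 + 7)/(4 + 7)) = -5*(-42 + 15*7*7/11) = -5*(-42 + 15*7*(1/11)*7) = -5*(-42 + 735/11) = -5*273/11 = -1365/11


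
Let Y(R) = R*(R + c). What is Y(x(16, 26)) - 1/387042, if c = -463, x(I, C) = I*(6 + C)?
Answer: 9710109695/387042 ≈ 25088.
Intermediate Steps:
Y(R) = R*(-463 + R) (Y(R) = R*(R - 463) = R*(-463 + R))
Y(x(16, 26)) - 1/387042 = (16*(6 + 26))*(-463 + 16*(6 + 26)) - 1/387042 = (16*32)*(-463 + 16*32) - 1*1/387042 = 512*(-463 + 512) - 1/387042 = 512*49 - 1/387042 = 25088 - 1/387042 = 9710109695/387042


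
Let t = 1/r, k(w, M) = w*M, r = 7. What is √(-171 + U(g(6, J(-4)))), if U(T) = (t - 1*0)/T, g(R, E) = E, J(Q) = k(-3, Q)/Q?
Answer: 2*I*√18858/21 ≈ 13.079*I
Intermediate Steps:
k(w, M) = M*w
t = ⅐ (t = 1/7 = ⅐ ≈ 0.14286)
J(Q) = -3 (J(Q) = (Q*(-3))/Q = (-3*Q)/Q = -3)
U(T) = 1/(7*T) (U(T) = (⅐ - 1*0)/T = (⅐ + 0)/T = 1/(7*T))
√(-171 + U(g(6, J(-4)))) = √(-171 + (⅐)/(-3)) = √(-171 + (⅐)*(-⅓)) = √(-171 - 1/21) = √(-3592/21) = 2*I*√18858/21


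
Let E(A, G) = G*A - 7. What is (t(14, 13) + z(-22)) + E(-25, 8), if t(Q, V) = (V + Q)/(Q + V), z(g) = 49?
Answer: -157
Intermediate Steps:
E(A, G) = -7 + A*G (E(A, G) = A*G - 7 = -7 + A*G)
t(Q, V) = 1 (t(Q, V) = (Q + V)/(Q + V) = 1)
(t(14, 13) + z(-22)) + E(-25, 8) = (1 + 49) + (-7 - 25*8) = 50 + (-7 - 200) = 50 - 207 = -157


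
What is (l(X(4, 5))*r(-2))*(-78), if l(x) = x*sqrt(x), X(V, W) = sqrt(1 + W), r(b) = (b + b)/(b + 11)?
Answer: 104*6**(3/4)/3 ≈ 132.90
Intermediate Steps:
r(b) = 2*b/(11 + b) (r(b) = (2*b)/(11 + b) = 2*b/(11 + b))
l(x) = x**(3/2)
(l(X(4, 5))*r(-2))*(-78) = ((sqrt(1 + 5))**(3/2)*(2*(-2)/(11 - 2)))*(-78) = ((sqrt(6))**(3/2)*(2*(-2)/9))*(-78) = (6**(3/4)*(2*(-2)*(1/9)))*(-78) = (6**(3/4)*(-4/9))*(-78) = -4*6**(3/4)/9*(-78) = 104*6**(3/4)/3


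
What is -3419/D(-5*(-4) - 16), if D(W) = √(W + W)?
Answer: -3419*√2/4 ≈ -1208.8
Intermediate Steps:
D(W) = √2*√W (D(W) = √(2*W) = √2*√W)
-3419/D(-5*(-4) - 16) = -3419*√2/(2*√(-5*(-4) - 16)) = -3419*√2/(2*√(20 - 16)) = -3419*√2/4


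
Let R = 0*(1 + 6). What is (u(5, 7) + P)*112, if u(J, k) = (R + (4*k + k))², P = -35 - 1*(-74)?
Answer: 141568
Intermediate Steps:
P = 39 (P = -35 + 74 = 39)
R = 0 (R = 0*7 = 0)
u(J, k) = 25*k² (u(J, k) = (0 + (4*k + k))² = (0 + 5*k)² = (5*k)² = 25*k²)
(u(5, 7) + P)*112 = (25*7² + 39)*112 = (25*49 + 39)*112 = (1225 + 39)*112 = 1264*112 = 141568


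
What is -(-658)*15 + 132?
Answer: 10002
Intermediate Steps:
-(-658)*15 + 132 = -94*(-105) + 132 = 9870 + 132 = 10002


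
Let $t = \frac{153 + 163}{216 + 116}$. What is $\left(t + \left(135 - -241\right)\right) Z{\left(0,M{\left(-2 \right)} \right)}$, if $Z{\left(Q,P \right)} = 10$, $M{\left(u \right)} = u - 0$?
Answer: $\frac{312870}{83} \approx 3769.5$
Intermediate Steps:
$M{\left(u \right)} = u$ ($M{\left(u \right)} = u + 0 = u$)
$t = \frac{79}{83}$ ($t = \frac{316}{332} = 316 \cdot \frac{1}{332} = \frac{79}{83} \approx 0.95181$)
$\left(t + \left(135 - -241\right)\right) Z{\left(0,M{\left(-2 \right)} \right)} = \left(\frac{79}{83} + \left(135 - -241\right)\right) 10 = \left(\frac{79}{83} + \left(135 + 241\right)\right) 10 = \left(\frac{79}{83} + 376\right) 10 = \frac{31287}{83} \cdot 10 = \frac{312870}{83}$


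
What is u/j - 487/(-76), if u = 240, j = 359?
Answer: 193073/27284 ≈ 7.0764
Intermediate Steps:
u/j - 487/(-76) = 240/359 - 487/(-76) = 240*(1/359) - 487*(-1/76) = 240/359 + 487/76 = 193073/27284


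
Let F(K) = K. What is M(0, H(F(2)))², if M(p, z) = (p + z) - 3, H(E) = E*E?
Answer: 1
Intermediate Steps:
H(E) = E²
M(p, z) = -3 + p + z
M(0, H(F(2)))² = (-3 + 0 + 2²)² = (-3 + 0 + 4)² = 1² = 1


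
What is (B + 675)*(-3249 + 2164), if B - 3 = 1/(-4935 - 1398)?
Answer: -4658743705/6333 ≈ -7.3563e+5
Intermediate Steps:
B = 18998/6333 (B = 3 + 1/(-4935 - 1398) = 3 + 1/(-6333) = 3 - 1/6333 = 18998/6333 ≈ 2.9998)
(B + 675)*(-3249 + 2164) = (18998/6333 + 675)*(-3249 + 2164) = (4293773/6333)*(-1085) = -4658743705/6333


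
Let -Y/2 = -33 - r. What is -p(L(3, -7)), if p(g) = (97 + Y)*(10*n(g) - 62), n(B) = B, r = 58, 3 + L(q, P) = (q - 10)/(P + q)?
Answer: 41571/2 ≈ 20786.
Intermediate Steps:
L(q, P) = -3 + (-10 + q)/(P + q) (L(q, P) = -3 + (q - 10)/(P + q) = -3 + (-10 + q)/(P + q))
Y = 182 (Y = -2*(-33 - 1*58) = -2*(-33 - 58) = -2*(-91) = 182)
p(g) = -17298 + 2790*g (p(g) = (97 + 182)*(10*g - 62) = 279*(-62 + 10*g) = -17298 + 2790*g)
-p(L(3, -7)) = -(-17298 + 2790*((-10 - 3*(-7) - 2*3)/(-7 + 3))) = -(-17298 + 2790*((-10 + 21 - 6)/(-4))) = -(-17298 + 2790*(-1/4*5)) = -(-17298 + 2790*(-5/4)) = -(-17298 - 6975/2) = -1*(-41571/2) = 41571/2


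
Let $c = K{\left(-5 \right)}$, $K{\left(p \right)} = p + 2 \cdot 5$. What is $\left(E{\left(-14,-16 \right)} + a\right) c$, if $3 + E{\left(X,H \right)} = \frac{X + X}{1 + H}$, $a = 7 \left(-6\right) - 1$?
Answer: $- \frac{662}{3} \approx -220.67$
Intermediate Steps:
$K{\left(p \right)} = 10 + p$ ($K{\left(p \right)} = p + 10 = 10 + p$)
$c = 5$ ($c = 10 - 5 = 5$)
$a = -43$ ($a = -42 - 1 = -43$)
$E{\left(X,H \right)} = -3 + \frac{2 X}{1 + H}$ ($E{\left(X,H \right)} = -3 + \frac{X + X}{1 + H} = -3 + \frac{2 X}{1 + H}$)
$\left(E{\left(-14,-16 \right)} + a\right) c = \left(\frac{-3 - -48 + 2 \left(-14\right)}{1 - 16} - 43\right) 5 = \left(\frac{-3 + 48 - 28}{-15} - 43\right) 5 = \left(\left(- \frac{1}{15}\right) 17 - 43\right) 5 = \left(- \frac{17}{15} - 43\right) 5 = \left(- \frac{662}{15}\right) 5 = - \frac{662}{3}$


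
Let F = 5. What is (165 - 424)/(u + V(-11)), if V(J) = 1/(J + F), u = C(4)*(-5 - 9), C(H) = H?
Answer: 1554/337 ≈ 4.6113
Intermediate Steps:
u = -56 (u = 4*(-5 - 9) = 4*(-14) = -56)
V(J) = 1/(5 + J) (V(J) = 1/(J + 5) = 1/(5 + J))
(165 - 424)/(u + V(-11)) = (165 - 424)/(-56 + 1/(5 - 11)) = -259/(-56 + 1/(-6)) = -259/(-56 - ⅙) = -259/(-337/6) = -259*(-6/337) = 1554/337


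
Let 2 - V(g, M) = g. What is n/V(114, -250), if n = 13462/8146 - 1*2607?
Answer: 378985/16292 ≈ 23.262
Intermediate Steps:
n = -10611580/4073 (n = 13462*(1/8146) - 2607 = 6731/4073 - 2607 = -10611580/4073 ≈ -2605.3)
V(g, M) = 2 - g
n/V(114, -250) = -10611580/(4073*(2 - 1*114)) = -10611580/(4073*(2 - 114)) = -10611580/4073/(-112) = -10611580/4073*(-1/112) = 378985/16292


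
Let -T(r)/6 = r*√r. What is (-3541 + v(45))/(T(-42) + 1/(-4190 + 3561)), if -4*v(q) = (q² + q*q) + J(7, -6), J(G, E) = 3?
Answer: 11458493/4220964058756 + 454065702111*I*√42/1055241014689 ≈ 2.7147e-6 + 2.7886*I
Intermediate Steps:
v(q) = -¾ - q²/2 (v(q) = -((q² + q*q) + 3)/4 = -((q² + q²) + 3)/4 = -(2*q² + 3)/4 = -(3 + 2*q²)/4 = -¾ - q²/2)
T(r) = -6*r^(3/2) (T(r) = -6*r*√r = -6*r^(3/2))
(-3541 + v(45))/(T(-42) + 1/(-4190 + 3561)) = (-3541 + (-¾ - ½*45²))/(-(-252)*I*√42 + 1/(-4190 + 3561)) = (-3541 + (-¾ - ½*2025))/(-(-252)*I*√42 + 1/(-629)) = (-3541 + (-¾ - 2025/2))/(252*I*√42 - 1/629) = (-3541 - 4053/4)/(-1/629 + 252*I*√42) = -18217/(4*(-1/629 + 252*I*√42))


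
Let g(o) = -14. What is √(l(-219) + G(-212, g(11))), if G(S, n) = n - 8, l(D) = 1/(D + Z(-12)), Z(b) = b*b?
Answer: I*√4953/15 ≈ 4.6918*I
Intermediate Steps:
Z(b) = b²
l(D) = 1/(144 + D) (l(D) = 1/(D + (-12)²) = 1/(D + 144) = 1/(144 + D))
G(S, n) = -8 + n
√(l(-219) + G(-212, g(11))) = √(1/(144 - 219) + (-8 - 14)) = √(1/(-75) - 22) = √(-1/75 - 22) = √(-1651/75) = I*√4953/15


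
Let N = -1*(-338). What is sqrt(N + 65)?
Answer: sqrt(403) ≈ 20.075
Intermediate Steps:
N = 338
sqrt(N + 65) = sqrt(338 + 65) = sqrt(403)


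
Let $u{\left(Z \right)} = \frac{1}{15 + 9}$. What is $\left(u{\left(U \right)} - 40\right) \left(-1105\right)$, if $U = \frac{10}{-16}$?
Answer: $\frac{1059695}{24} \approx 44154.0$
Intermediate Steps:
$U = - \frac{5}{8}$ ($U = 10 \left(- \frac{1}{16}\right) = - \frac{5}{8} \approx -0.625$)
$u{\left(Z \right)} = \frac{1}{24}$
$\left(u{\left(U \right)} - 40\right) \left(-1105\right) = \left(\frac{1}{24} - 40\right) \left(-1105\right) = \left(- \frac{959}{24}\right) \left(-1105\right) = \frac{1059695}{24}$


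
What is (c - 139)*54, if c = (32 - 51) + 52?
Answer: -5724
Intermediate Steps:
c = 33 (c = -19 + 52 = 33)
(c - 139)*54 = (33 - 139)*54 = -106*54 = -5724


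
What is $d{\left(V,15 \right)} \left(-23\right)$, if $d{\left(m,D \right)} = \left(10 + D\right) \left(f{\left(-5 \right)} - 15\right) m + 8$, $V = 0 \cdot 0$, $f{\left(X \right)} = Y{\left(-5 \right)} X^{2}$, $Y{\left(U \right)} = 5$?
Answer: $-184$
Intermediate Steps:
$f{\left(X \right)} = 5 X^{2}$
$V = 0$
$d{\left(m,D \right)} = 8 + m \left(1100 + 110 D\right)$ ($d{\left(m,D \right)} = \left(10 + D\right) \left(5 \left(-5\right)^{2} - 15\right) m + 8 = \left(10 + D\right) \left(5 \cdot 25 - 15\right) m + 8 = \left(10 + D\right) \left(125 - 15\right) m + 8 = \left(10 + D\right) 110 m + 8 = \left(1100 + 110 D\right) m + 8 = m \left(1100 + 110 D\right) + 8 = 8 + m \left(1100 + 110 D\right)$)
$d{\left(V,15 \right)} \left(-23\right) = \left(8 + 1100 \cdot 0 + 110 \cdot 15 \cdot 0\right) \left(-23\right) = \left(8 + 0 + 0\right) \left(-23\right) = 8 \left(-23\right) = -184$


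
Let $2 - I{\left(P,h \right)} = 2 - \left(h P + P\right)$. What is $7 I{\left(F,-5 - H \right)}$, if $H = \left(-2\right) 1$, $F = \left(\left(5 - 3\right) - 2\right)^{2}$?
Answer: $0$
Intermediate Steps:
$F = 0$ ($F = \left(2 - 2\right)^{2} = 0^{2} = 0$)
$H = -2$
$I{\left(P,h \right)} = P + P h$ ($I{\left(P,h \right)} = 2 - \left(2 - \left(h P + P\right)\right) = 2 - \left(2 - \left(P h + P\right)\right) = 2 - \left(2 - \left(P + P h\right)\right) = 2 - \left(2 - P - P h\right) = 2 + \left(-2 + P + P h\right) = P + P h$)
$7 I{\left(F,-5 - H \right)} = 7 \cdot 0 \left(1 - 3\right) = 7 \cdot 0 \left(-2\right) = 7 \cdot 0 = 0$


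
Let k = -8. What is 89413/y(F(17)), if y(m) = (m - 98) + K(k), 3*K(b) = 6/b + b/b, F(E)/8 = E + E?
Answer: 1072956/2089 ≈ 513.62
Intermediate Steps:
F(E) = 16*E (F(E) = 8*(E + E) = 8*(2*E) = 16*E)
K(b) = ⅓ + 2/b (K(b) = (6/b + b/b)/3 = (6/b + 1)/3 = (1 + 6/b)/3 = ⅓ + 2/b)
y(m) = -1175/12 + m (y(m) = (m - 98) + (⅓)*(6 - 8)/(-8) = (-98 + m) + (⅓)*(-⅛)*(-2) = (-98 + m) + 1/12 = -1175/12 + m)
89413/y(F(17)) = 89413/(-1175/12 + 16*17) = 89413/(-1175/12 + 272) = 89413/(2089/12) = 89413*(12/2089) = 1072956/2089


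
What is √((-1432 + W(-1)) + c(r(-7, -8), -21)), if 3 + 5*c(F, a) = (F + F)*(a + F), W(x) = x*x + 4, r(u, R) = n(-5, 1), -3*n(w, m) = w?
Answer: I*√324110/15 ≈ 37.954*I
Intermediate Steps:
n(w, m) = -w/3
r(u, R) = 5/3 (r(u, R) = -⅓*(-5) = 5/3)
W(x) = 4 + x² (W(x) = x² + 4 = 4 + x²)
c(F, a) = -⅗ + 2*F*(F + a)/5 (c(F, a) = -⅗ + ((F + F)*(a + F))/5 = -⅗ + ((2*F)*(F + a))/5 = -⅗ + (2*F*(F + a))/5 = -⅗ + 2*F*(F + a)/5)
√((-1432 + W(-1)) + c(r(-7, -8), -21)) = √((-1432 + (4 + (-1)²)) + (-⅗ + 2*(5/3)²/5 + (⅖)*(5/3)*(-21))) = √((-1432 + (4 + 1)) + (-⅗ + (⅖)*(25/9) - 14)) = √((-1432 + 5) + (-⅗ + 10/9 - 14)) = √(-1427 - 607/45) = √(-64822/45) = I*√324110/15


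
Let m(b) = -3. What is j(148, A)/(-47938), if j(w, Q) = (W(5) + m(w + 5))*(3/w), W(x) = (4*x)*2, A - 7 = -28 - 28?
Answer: -3/191752 ≈ -1.5645e-5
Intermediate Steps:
A = -49 (A = 7 + (-28 - 28) = 7 - 56 = -49)
W(x) = 8*x
j(w, Q) = 111/w (j(w, Q) = (8*5 - 3)*(3/w) = (40 - 3)*(3/w) = 37*(3/w) = 111/w)
j(148, A)/(-47938) = (111/148)/(-47938) = (111*(1/148))*(-1/47938) = (¾)*(-1/47938) = -3/191752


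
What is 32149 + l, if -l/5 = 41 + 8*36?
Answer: 30504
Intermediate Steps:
l = -1645 (l = -5*(41 + 8*36) = -5*(41 + 288) = -5*329 = -1645)
32149 + l = 32149 - 1645 = 30504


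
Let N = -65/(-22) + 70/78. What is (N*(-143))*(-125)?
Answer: 413125/6 ≈ 68854.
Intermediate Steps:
N = 3305/858 (N = -65*(-1/22) + 70*(1/78) = 65/22 + 35/39 = 3305/858 ≈ 3.8520)
(N*(-143))*(-125) = ((3305/858)*(-143))*(-125) = -3305/6*(-125) = 413125/6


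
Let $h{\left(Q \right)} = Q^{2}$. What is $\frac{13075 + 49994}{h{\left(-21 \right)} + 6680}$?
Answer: $\frac{63069}{7121} \approx 8.8568$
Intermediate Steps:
$\frac{13075 + 49994}{h{\left(-21 \right)} + 6680} = \frac{13075 + 49994}{\left(-21\right)^{2} + 6680} = \frac{63069}{441 + 6680} = \frac{63069}{7121}$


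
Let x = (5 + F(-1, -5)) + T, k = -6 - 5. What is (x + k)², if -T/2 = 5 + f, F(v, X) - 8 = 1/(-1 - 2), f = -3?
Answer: 49/9 ≈ 5.4444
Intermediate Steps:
F(v, X) = 23/3 (F(v, X) = 8 + 1/(-1 - 2) = 8 + 1/(-3) = 8 - ⅓ = 23/3)
T = -4 (T = -2*(5 - 3) = -2*2 = -4)
k = -11
x = 26/3 (x = (5 + 23/3) - 4 = 38/3 - 4 = 26/3 ≈ 8.6667)
(x + k)² = (26/3 - 11)² = (-7/3)² = 49/9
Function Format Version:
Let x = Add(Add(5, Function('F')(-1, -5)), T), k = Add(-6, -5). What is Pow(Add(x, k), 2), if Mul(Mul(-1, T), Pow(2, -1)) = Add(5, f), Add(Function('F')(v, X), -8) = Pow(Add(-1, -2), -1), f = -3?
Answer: Rational(49, 9) ≈ 5.4444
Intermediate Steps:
Function('F')(v, X) = Rational(23, 3) (Function('F')(v, X) = Add(8, Pow(Add(-1, -2), -1)) = Add(8, Pow(-3, -1)) = Add(8, Rational(-1, 3)) = Rational(23, 3))
T = -4 (T = Mul(-2, Add(5, -3)) = Mul(-2, 2) = -4)
k = -11
x = Rational(26, 3) (x = Add(Add(5, Rational(23, 3)), -4) = Add(Rational(38, 3), -4) = Rational(26, 3) ≈ 8.6667)
Pow(Add(x, k), 2) = Pow(Add(Rational(26, 3), -11), 2) = Pow(Rational(-7, 3), 2) = Rational(49, 9)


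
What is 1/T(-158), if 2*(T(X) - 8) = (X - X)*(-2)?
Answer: 1/8 ≈ 0.12500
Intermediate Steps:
T(X) = 8 (T(X) = 8 + ((X - X)*(-2))/2 = 8 + (0*(-2))/2 = 8 + (1/2)*0 = 8 + 0 = 8)
1/T(-158) = 1/8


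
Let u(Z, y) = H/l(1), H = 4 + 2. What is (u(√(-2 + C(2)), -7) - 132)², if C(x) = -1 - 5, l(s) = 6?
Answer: 17161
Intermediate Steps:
H = 6
C(x) = -6
u(Z, y) = 1 (u(Z, y) = 6/6 = 6*(⅙) = 1)
(u(√(-2 + C(2)), -7) - 132)² = (1 - 132)² = (-131)² = 17161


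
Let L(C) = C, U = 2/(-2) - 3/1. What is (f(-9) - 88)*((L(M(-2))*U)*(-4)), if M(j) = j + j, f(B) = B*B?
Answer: 448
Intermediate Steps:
U = -4 (U = 2*(-½) - 3*1 = -1 - 3 = -4)
f(B) = B²
M(j) = 2*j
(f(-9) - 88)*((L(M(-2))*U)*(-4)) = ((-9)² - 88)*(((2*(-2))*(-4))*(-4)) = (81 - 88)*(-4*(-4)*(-4)) = -112*(-4) = -7*(-64) = 448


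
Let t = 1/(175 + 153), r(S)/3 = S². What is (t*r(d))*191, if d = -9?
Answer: 46413/328 ≈ 141.50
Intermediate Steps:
r(S) = 3*S²
t = 1/328 ≈ 0.0030488
(t*r(d))*191 = ((3*(-9)²)/328)*191 = ((3*81)/328)*191 = ((1/328)*243)*191 = (243/328)*191 = 46413/328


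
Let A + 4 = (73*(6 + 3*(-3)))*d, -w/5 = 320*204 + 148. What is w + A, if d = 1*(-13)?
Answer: -324297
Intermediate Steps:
w = -327140 (w = -5*(320*204 + 148) = -5*(65280 + 148) = -5*65428 = -327140)
d = -13
A = 2843 (A = -4 + (73*(6 + 3*(-3)))*(-13) = -4 + (73*(6 - 9))*(-13) = -4 + (73*(-3))*(-13) = -4 - 219*(-13) = -4 + 2847 = 2843)
w + A = -327140 + 2843 = -324297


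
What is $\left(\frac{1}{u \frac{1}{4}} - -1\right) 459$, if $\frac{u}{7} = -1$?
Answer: $\frac{1377}{7} \approx 196.71$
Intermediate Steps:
$u = -7$ ($u = 7 \left(-1\right) = -7$)
$\left(\frac{1}{u \frac{1}{4}} - -1\right) 459 = \left(\frac{1}{\left(-7\right) \frac{1}{4}} - -1\right) 459 = \left(\frac{1}{\left(-7\right) \frac{1}{4}} + 1\right) 459 = \left(\frac{1}{- \frac{7}{4}} + 1\right) 459 = \left(- \frac{4}{7} + 1\right) 459 = \frac{3}{7} \cdot 459 = \frac{1377}{7}$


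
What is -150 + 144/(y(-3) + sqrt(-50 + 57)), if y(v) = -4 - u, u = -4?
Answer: -150 + 144*sqrt(7)/7 ≈ -95.573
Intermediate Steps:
y(v) = 0 (y(v) = -4 - 1*(-4) = -4 + 4 = 0)
-150 + 144/(y(-3) + sqrt(-50 + 57)) = -150 + 144/(0 + sqrt(-50 + 57)) = -150 + 144/(0 + sqrt(7)) = -150 + 144/sqrt(7) = -150 + (sqrt(7)/7)*144 = -150 + 144*sqrt(7)/7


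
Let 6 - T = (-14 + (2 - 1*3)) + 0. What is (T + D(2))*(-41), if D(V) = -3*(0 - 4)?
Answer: -1353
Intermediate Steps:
D(V) = 12 (D(V) = -3*(-4) = 12)
T = 21 (T = 6 - ((-14 + (2 - 1*3)) + 0) = 6 - ((-14 + (2 - 3)) + 0) = 6 - ((-14 - 1) + 0) = 6 - (-15 + 0) = 6 - 1*(-15) = 6 + 15 = 21)
(T + D(2))*(-41) = (21 + 12)*(-41) = 33*(-41) = -1353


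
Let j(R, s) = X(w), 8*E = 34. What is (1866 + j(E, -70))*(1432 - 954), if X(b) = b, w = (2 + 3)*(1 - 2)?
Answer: 889558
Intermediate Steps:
E = 17/4 (E = (⅛)*34 = 17/4 ≈ 4.2500)
w = -5 (w = 5*(-1) = -5)
j(R, s) = -5
(1866 + j(E, -70))*(1432 - 954) = (1866 - 5)*(1432 - 954) = 1861*478 = 889558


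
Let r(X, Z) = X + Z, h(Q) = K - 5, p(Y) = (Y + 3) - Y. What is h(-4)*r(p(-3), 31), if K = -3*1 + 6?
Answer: -68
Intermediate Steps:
K = 3 (K = -3 + 6 = 3)
p(Y) = 3 (p(Y) = (3 + Y) - Y = 3)
h(Q) = -2 (h(Q) = 3 - 5 = -2)
h(-4)*r(p(-3), 31) = -2*(3 + 31) = -2*34 = -68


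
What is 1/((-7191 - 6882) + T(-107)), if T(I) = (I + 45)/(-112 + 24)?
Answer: -44/619181 ≈ -7.1062e-5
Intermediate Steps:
T(I) = -45/88 - I/88 (T(I) = (45 + I)/(-88) = (45 + I)*(-1/88) = -45/88 - I/88)
1/((-7191 - 6882) + T(-107)) = 1/((-7191 - 6882) + (-45/88 - 1/88*(-107))) = 1/(-14073 + (-45/88 + 107/88)) = 1/(-14073 + 31/44) = 1/(-619181/44) = -44/619181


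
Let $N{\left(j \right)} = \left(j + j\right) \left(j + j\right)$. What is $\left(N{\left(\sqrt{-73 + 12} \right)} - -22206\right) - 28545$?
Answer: $-6583$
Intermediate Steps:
$N{\left(j \right)} = 4 j^{2}$ ($N{\left(j \right)} = 2 j 2 j = 4 j^{2}$)
$\left(N{\left(\sqrt{-73 + 12} \right)} - -22206\right) - 28545 = \left(4 \left(\sqrt{-73 + 12}\right)^{2} - -22206\right) - 28545 = \left(4 \left(\sqrt{-61}\right)^{2} + 22206\right) - 28545 = \left(4 \left(i \sqrt{61}\right)^{2} + 22206\right) - 28545 = \left(4 \left(-61\right) + 22206\right) - 28545 = \left(-244 + 22206\right) - 28545 = 21962 - 28545 = -6583$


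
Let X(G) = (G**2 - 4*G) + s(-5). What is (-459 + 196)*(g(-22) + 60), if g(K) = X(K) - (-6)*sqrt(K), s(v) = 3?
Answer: -167005 - 1578*I*sqrt(22) ≈ -1.6701e+5 - 7401.5*I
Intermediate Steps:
X(G) = 3 + G**2 - 4*G (X(G) = (G**2 - 4*G) + 3 = 3 + G**2 - 4*G)
g(K) = 3 + K**2 - 4*K + 6*sqrt(K) (g(K) = (3 + K**2 - 4*K) - (-6)*sqrt(K) = (3 + K**2 - 4*K) + 6*sqrt(K) = 3 + K**2 - 4*K + 6*sqrt(K))
(-459 + 196)*(g(-22) + 60) = (-459 + 196)*((3 + (-22)**2 - 4*(-22) + 6*sqrt(-22)) + 60) = -263*((3 + 484 + 88 + 6*(I*sqrt(22))) + 60) = -263*((3 + 484 + 88 + 6*I*sqrt(22)) + 60) = -263*((575 + 6*I*sqrt(22)) + 60) = -263*(635 + 6*I*sqrt(22)) = -167005 - 1578*I*sqrt(22)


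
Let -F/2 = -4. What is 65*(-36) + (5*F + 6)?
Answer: -2294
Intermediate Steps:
F = 8 (F = -2*(-4) = 8)
65*(-36) + (5*F + 6) = 65*(-36) + (5*8 + 6) = -2340 + (40 + 6) = -2340 + 46 = -2294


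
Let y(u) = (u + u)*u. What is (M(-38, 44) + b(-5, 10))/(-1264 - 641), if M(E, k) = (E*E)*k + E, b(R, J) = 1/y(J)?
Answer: -12699601/381000 ≈ -33.332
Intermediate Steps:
y(u) = 2*u² (y(u) = (2*u)*u = 2*u²)
b(R, J) = 1/(2*J²)
M(E, k) = E + k*E² (M(E, k) = E²*k + E = k*E² + E = E + k*E²)
(M(-38, 44) + b(-5, 10))/(-1264 - 641) = (-38*(1 - 38*44) + (½)/10²)/(-1264 - 641) = (-38*(1 - 1672) + (½)*(1/100))/(-1905) = (-38*(-1671) + 1/200)*(-1/1905) = (63498 + 1/200)*(-1/1905) = (12699601/200)*(-1/1905) = -12699601/381000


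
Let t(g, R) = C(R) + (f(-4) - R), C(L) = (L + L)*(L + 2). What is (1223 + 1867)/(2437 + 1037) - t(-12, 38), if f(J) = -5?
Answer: -1734748/579 ≈ -2996.1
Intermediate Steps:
C(L) = 2*L*(2 + L) (C(L) = (2*L)*(2 + L) = 2*L*(2 + L))
t(g, R) = -5 - R + 2*R*(2 + R) (t(g, R) = 2*R*(2 + R) + (-5 - R) = -5 - R + 2*R*(2 + R))
(1223 + 1867)/(2437 + 1037) - t(-12, 38) = (1223 + 1867)/(2437 + 1037) - (-5 - 1*38 + 2*38*(2 + 38)) = 3090/3474 - (-5 - 38 + 2*38*40) = 3090*(1/3474) - (-5 - 38 + 3040) = 515/579 - 1*2997 = 515/579 - 2997 = -1734748/579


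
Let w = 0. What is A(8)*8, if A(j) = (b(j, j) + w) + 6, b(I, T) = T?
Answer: 112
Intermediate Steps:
A(j) = 6 + j (A(j) = (j + 0) + 6 = j + 6 = 6 + j)
A(8)*8 = (6 + 8)*8 = 14*8 = 112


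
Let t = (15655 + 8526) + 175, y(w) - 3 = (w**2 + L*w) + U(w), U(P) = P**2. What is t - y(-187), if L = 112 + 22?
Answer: -20527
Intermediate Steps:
L = 134
y(w) = 3 + 2*w**2 + 134*w (y(w) = 3 + ((w**2 + 134*w) + w**2) = 3 + (2*w**2 + 134*w) = 3 + 2*w**2 + 134*w)
t = 24356 (t = 24181 + 175 = 24356)
t - y(-187) = 24356 - (3 + 2*(-187)**2 + 134*(-187)) = 24356 - (3 + 2*34969 - 25058) = 24356 - (3 + 69938 - 25058) = 24356 - 1*44883 = 24356 - 44883 = -20527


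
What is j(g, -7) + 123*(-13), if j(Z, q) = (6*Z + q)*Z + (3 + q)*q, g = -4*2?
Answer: -1131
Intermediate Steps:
g = -8
j(Z, q) = Z*(q + 6*Z) + q*(3 + q) (j(Z, q) = (q + 6*Z)*Z + q*(3 + q) = Z*(q + 6*Z) + q*(3 + q))
j(g, -7) + 123*(-13) = ((-7)² + 3*(-7) + 6*(-8)² - 8*(-7)) + 123*(-13) = (49 - 21 + 6*64 + 56) - 1599 = (49 - 21 + 384 + 56) - 1599 = 468 - 1599 = -1131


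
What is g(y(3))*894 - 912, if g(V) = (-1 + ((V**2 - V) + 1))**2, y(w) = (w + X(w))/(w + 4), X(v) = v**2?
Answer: 1028688/2401 ≈ 428.44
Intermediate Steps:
y(w) = (w + w**2)/(4 + w) (y(w) = (w + w**2)/(w + 4) = (w + w**2)/(4 + w))
g(V) = (V**2 - V)**2 (g(V) = (-1 + (1 + V**2 - V))**2 = (V**2 - V)**2)
g(y(3))*894 - 912 = ((3*(1 + 3)/(4 + 3))**2*(-1 + 3*(1 + 3)/(4 + 3))**2)*894 - 912 = ((3*4/7)**2*(-1 + 3*4/7)**2)*894 - 912 = ((3*(1/7)*4)**2*(-1 + 3*(1/7)*4)**2)*894 - 912 = ((12/7)**2*(-1 + 12/7)**2)*894 - 912 = (144*(5/7)**2/49)*894 - 912 = ((144/49)*(25/49))*894 - 912 = (3600/2401)*894 - 912 = 3218400/2401 - 912 = 1028688/2401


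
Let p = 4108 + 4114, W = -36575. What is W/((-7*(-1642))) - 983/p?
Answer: -11143509/3375131 ≈ -3.3017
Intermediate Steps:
p = 8222
W/((-7*(-1642))) - 983/p = -36575/((-7*(-1642))) - 983/8222 = -36575/11494 - 983*1/8222 = -36575*1/11494 - 983/8222 = -5225/1642 - 983/8222 = -11143509/3375131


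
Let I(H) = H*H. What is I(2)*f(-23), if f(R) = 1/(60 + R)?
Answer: 4/37 ≈ 0.10811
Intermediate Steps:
I(H) = H²
I(2)*f(-23) = 2²/(60 - 23) = 4/37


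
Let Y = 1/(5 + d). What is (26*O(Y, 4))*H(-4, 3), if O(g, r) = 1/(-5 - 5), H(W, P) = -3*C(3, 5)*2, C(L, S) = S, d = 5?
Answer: 78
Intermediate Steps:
Y = ⅒ (Y = 1/(5 + 5) = 1/10 = ⅒ ≈ 0.10000)
H(W, P) = -30 (H(W, P) = -3*5*2 = -15*2 = -30)
O(g, r) = -⅒ (O(g, r) = 1/(-10) = -⅒)
(26*O(Y, 4))*H(-4, 3) = (26*(-⅒))*(-30) = -13/5*(-30) = 78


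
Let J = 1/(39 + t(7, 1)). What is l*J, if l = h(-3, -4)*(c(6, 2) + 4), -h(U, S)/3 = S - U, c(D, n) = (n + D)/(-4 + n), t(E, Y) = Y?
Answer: 0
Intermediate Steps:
c(D, n) = (D + n)/(-4 + n)
h(U, S) = -3*S + 3*U (h(U, S) = -3*(S - U) = -3*S + 3*U)
l = 0 (l = (-3*(-4) + 3*(-3))*((6 + 2)/(-4 + 2) + 4) = (12 - 9)*(8/(-2) + 4) = 3*(-½*8 + 4) = 3*(-4 + 4) = 3*0 = 0)
J = 1/40 (J = 1/(39 + 1) = 1/40 ≈ 0.025000)
l*J = 0*(1/40) = 0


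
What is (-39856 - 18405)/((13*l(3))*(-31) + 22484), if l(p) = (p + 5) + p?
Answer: -58261/18051 ≈ -3.2276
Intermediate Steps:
l(p) = 5 + 2*p (l(p) = (5 + p) + p = 5 + 2*p)
(-39856 - 18405)/((13*l(3))*(-31) + 22484) = (-39856 - 18405)/((13*(5 + 2*3))*(-31) + 22484) = -58261/((13*(5 + 6))*(-31) + 22484) = -58261/((13*11)*(-31) + 22484) = -58261/(143*(-31) + 22484) = -58261/(-4433 + 22484) = -58261/18051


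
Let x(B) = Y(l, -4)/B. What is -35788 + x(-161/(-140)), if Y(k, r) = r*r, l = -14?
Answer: -822804/23 ≈ -35774.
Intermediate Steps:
Y(k, r) = r**2
x(B) = 16/B (x(B) = (-4)**2/B = 16/B)
-35788 + x(-161/(-140)) = -35788 + 16/((-161/(-140))) = -35788 + 16/((-161*(-1/140))) = -35788 + 16/(23/20) = -35788 + 16*(20/23) = -35788 + 320/23 = -822804/23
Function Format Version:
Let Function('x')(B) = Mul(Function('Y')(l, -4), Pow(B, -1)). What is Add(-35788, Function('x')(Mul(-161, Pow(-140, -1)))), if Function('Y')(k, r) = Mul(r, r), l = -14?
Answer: Rational(-822804, 23) ≈ -35774.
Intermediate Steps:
Function('Y')(k, r) = Pow(r, 2)
Function('x')(B) = Mul(16, Pow(B, -1)) (Function('x')(B) = Mul(Pow(-4, 2), Pow(B, -1)) = Mul(16, Pow(B, -1)))
Add(-35788, Function('x')(Mul(-161, Pow(-140, -1)))) = Add(-35788, Mul(16, Pow(Mul(-161, Pow(-140, -1)), -1))) = Add(-35788, Mul(16, Pow(Mul(-161, Rational(-1, 140)), -1))) = Add(-35788, Mul(16, Pow(Rational(23, 20), -1))) = Add(-35788, Mul(16, Rational(20, 23))) = Add(-35788, Rational(320, 23)) = Rational(-822804, 23)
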